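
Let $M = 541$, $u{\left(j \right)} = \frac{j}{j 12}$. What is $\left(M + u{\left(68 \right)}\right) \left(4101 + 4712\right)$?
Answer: $\frac{57222809}{12} \approx 4.7686 \cdot 10^{6}$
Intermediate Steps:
$u{\left(j \right)} = \frac{1}{12}$ ($u{\left(j \right)} = \frac{j}{12 j} = j \frac{1}{12 j} = \frac{1}{12}$)
$\left(M + u{\left(68 \right)}\right) \left(4101 + 4712\right) = \left(541 + \frac{1}{12}\right) \left(4101 + 4712\right) = \frac{6493}{12} \cdot 8813 = \frac{57222809}{12}$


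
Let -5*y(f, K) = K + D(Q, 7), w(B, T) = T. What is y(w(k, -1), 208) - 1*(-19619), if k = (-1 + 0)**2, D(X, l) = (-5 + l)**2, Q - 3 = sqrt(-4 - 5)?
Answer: 97883/5 ≈ 19577.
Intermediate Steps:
Q = 3 + 3*I (Q = 3 + sqrt(-4 - 5) = 3 + sqrt(-9) = 3 + 3*I ≈ 3.0 + 3.0*I)
k = 1 (k = (-1)**2 = 1)
y(f, K) = -4/5 - K/5 (y(f, K) = -(K + (-5 + 7)**2)/5 = -(K + 2**2)/5 = -(K + 4)/5 = -(4 + K)/5 = -4/5 - K/5)
y(w(k, -1), 208) - 1*(-19619) = (-4/5 - 1/5*208) - 1*(-19619) = (-4/5 - 208/5) + 19619 = -212/5 + 19619 = 97883/5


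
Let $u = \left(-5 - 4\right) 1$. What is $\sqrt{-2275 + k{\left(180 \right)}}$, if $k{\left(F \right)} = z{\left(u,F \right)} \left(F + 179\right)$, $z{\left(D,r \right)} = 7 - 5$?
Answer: $3 i \sqrt{173} \approx 39.459 i$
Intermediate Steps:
$u = -9$ ($u = \left(-9\right) 1 = -9$)
$z{\left(D,r \right)} = 2$ ($z{\left(D,r \right)} = 7 - 5 = 2$)
$k{\left(F \right)} = 358 + 2 F$ ($k{\left(F \right)} = 2 \left(F + 179\right) = 2 \left(179 + F\right) = 358 + 2 F$)
$\sqrt{-2275 + k{\left(180 \right)}} = \sqrt{-2275 + \left(358 + 2 \cdot 180\right)} = \sqrt{-2275 + \left(358 + 360\right)} = \sqrt{-2275 + 718} = \sqrt{-1557} = 3 i \sqrt{173}$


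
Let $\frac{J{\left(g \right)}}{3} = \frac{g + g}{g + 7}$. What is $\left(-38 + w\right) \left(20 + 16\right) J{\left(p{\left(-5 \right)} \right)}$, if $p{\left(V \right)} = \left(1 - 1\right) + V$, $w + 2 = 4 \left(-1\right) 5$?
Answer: $32400$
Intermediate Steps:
$w = -22$ ($w = -2 + 4 \left(-1\right) 5 = -2 - 20 = -22$)
$p{\left(V \right)} = V$ ($p{\left(V \right)} = 0 + V = V$)
$J{\left(g \right)} = \frac{6 g}{7 + g}$ ($J{\left(g \right)} = 3 \frac{g + g}{g + 7} = 3 \frac{2 g}{7 + g} = \frac{6 g}{7 + g}$)
$\left(-38 + w\right) \left(20 + 16\right) J{\left(p{\left(-5 \right)} \right)} = \left(-38 - 22\right) \left(20 + 16\right) 6 \left(-5\right) \frac{1}{7 - 5} = \left(-60\right) 36 \cdot 6 \left(-5\right) \frac{1}{2} = - 2160 \cdot 6 \left(-5\right) \frac{1}{2} = \left(-2160\right) \left(-15\right) = 32400$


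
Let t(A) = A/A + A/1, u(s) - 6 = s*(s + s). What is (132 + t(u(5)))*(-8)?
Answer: -1512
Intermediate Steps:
u(s) = 6 + 2*s**2 (u(s) = 6 + s*(s + s) = 6 + s*(2*s) = 6 + 2*s**2)
t(A) = 1 + A (t(A) = 1 + A*1 = 1 + A)
(132 + t(u(5)))*(-8) = (132 + (1 + (6 + 2*5**2)))*(-8) = (132 + (1 + (6 + 2*25)))*(-8) = (132 + (1 + (6 + 50)))*(-8) = (132 + (1 + 56))*(-8) = (132 + 57)*(-8) = 189*(-8) = -1512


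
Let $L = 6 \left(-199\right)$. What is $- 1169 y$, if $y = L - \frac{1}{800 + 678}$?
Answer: $\frac{2062972877}{1478} \approx 1.3958 \cdot 10^{6}$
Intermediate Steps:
$L = -1194$
$y = - \frac{1764733}{1478}$ ($y = -1194 - \frac{1}{800 + 678} = -1194 - \frac{1}{1478} = - \frac{1764733}{1478} \approx -1194.0$)
$- 1169 y = \left(-1169\right) \left(- \frac{1764733}{1478}\right) = \frac{2062972877}{1478}$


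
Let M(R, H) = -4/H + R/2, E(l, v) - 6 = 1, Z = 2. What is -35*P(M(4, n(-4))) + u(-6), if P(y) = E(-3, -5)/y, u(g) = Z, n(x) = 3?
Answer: -731/2 ≈ -365.50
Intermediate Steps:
E(l, v) = 7 (E(l, v) = 6 + 1 = 7)
u(g) = 2
M(R, H) = R/2 - 4/H (M(R, H) = -4/H + R*(½) = -4/H + R/2 = R/2 - 4/H)
P(y) = 7/y
-35*P(M(4, n(-4))) + u(-6) = -245/((½)*4 - 4/3) + 2 = -245/(2 - 4*⅓) + 2 = -245/(2 - 4/3) + 2 = -245/⅔ + 2 = -245*3/2 + 2 = -35*21/2 + 2 = -735/2 + 2 = -731/2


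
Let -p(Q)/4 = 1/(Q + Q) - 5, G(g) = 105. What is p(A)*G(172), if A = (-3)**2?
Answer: 6230/3 ≈ 2076.7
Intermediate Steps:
A = 9
p(Q) = 20 - 2/Q (p(Q) = -4*(1/(Q + Q) - 5) = -4*(1/(2*Q) - 5) = -4*(-5 + 1/(2*Q)) = 20 - 2/Q)
p(A)*G(172) = (20 - 2/9)*105 = (178/9)*105 = 6230/3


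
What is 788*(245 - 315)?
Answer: -55160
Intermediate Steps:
788*(245 - 315) = 788*(-70) = -55160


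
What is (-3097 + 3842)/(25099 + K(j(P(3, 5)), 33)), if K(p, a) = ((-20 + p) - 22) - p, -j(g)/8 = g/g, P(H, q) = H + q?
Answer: 745/25057 ≈ 0.029732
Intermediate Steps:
j(g) = -8 (j(g) = -8*g/g = -8*1 = -8)
K(p, a) = -42 (K(p, a) = (-42 + p) - p = -42)
(-3097 + 3842)/(25099 + K(j(P(3, 5)), 33)) = (-3097 + 3842)/(25099 - 42) = 745/25057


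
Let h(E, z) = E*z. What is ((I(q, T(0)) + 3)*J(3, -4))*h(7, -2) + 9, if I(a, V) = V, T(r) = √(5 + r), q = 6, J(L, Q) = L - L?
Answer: 9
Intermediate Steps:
J(L, Q) = 0
((I(q, T(0)) + 3)*J(3, -4))*h(7, -2) + 9 = ((√(5 + 0) + 3)*0)*(7*(-2)) + 9 = ((√5 + 3)*0)*(-14) + 9 = ((3 + √5)*0)*(-14) + 9 = 0*(-14) + 9 = 0 + 9 = 9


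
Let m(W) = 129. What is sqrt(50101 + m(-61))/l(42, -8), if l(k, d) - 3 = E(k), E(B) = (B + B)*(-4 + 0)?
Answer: -sqrt(50230)/333 ≈ -0.67303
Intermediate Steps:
E(B) = -8*B (E(B) = (2*B)*(-4) = -8*B)
l(k, d) = 3 - 8*k
sqrt(50101 + m(-61))/l(42, -8) = sqrt(50101 + 129)/(3 - 8*42) = sqrt(50230)/(3 - 336) = sqrt(50230)/(-333) = sqrt(50230)*(-1/333) = -sqrt(50230)/333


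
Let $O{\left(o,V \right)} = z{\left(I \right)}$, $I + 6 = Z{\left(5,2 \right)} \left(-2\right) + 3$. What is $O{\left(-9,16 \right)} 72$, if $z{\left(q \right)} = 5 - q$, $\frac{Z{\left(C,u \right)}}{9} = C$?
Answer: $7056$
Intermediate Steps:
$Z{\left(C,u \right)} = 9 C$
$I = -93$ ($I = -6 + \left(9 \cdot 5 \left(-2\right) + 3\right) = -6 + \left(45 \left(-2\right) + 3\right) = -6 + \left(-90 + 3\right) = -6 - 87 = -93$)
$O{\left(o,V \right)} = 98$ ($O{\left(o,V \right)} = 5 - -93 = 5 + 93 = 98$)
$O{\left(-9,16 \right)} 72 = 98 \cdot 72 = 7056$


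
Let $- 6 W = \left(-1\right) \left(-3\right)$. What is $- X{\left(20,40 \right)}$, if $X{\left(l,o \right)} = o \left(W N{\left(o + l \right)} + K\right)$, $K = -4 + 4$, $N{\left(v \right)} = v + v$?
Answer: $2400$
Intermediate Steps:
$N{\left(v \right)} = 2 v$
$W = - \frac{1}{2}$ ($W = - \frac{\left(-1\right) \left(-3\right)}{6} = \left(- \frac{1}{6}\right) 3 = - \frac{1}{2} \approx -0.5$)
$K = 0$
$X{\left(l,o \right)} = o \left(- l - o\right)$ ($X{\left(l,o \right)} = o \left(- \frac{2 \left(o + l\right)}{2} + 0\right) = o \left(- \frac{2 \left(l + o\right)}{2} + 0\right) = o \left(- \frac{2 l + 2 o}{2} + 0\right) = o \left(\left(- l - o\right) + 0\right) = o \left(- l - o\right)$)
$- X{\left(20,40 \right)} = - 40 \left(\left(-1\right) 20 - 40\right) = - 40 \left(-20 - 40\right) = - 40 \left(-60\right) = \left(-1\right) \left(-2400\right) = 2400$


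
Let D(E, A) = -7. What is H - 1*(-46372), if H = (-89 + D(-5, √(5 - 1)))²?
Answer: 55588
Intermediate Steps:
H = 9216 (H = (-89 - 7)² = (-96)² = 9216)
H - 1*(-46372) = 9216 - 1*(-46372) = 9216 + 46372 = 55588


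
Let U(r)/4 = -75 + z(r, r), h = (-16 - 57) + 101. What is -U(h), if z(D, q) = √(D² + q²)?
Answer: 300 - 112*√2 ≈ 141.61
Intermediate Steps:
h = 28 (h = -73 + 101 = 28)
U(r) = -300 + 4*√2*√(r²) (U(r) = 4*(-75 + √(r² + r²)) = 4*(-75 + √(2*r²)) = 4*(-75 + √2*√(r²)) = -300 + 4*√2*√(r²))
-U(h) = -(-300 + 4*√2*√(28²)) = -(-300 + 4*√2*√784) = -(-300 + 4*√2*28) = -(-300 + 112*√2) = 300 - 112*√2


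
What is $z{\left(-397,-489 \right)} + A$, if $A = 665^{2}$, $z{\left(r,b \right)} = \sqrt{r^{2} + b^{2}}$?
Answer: $442225 + \sqrt{396730} \approx 4.4286 \cdot 10^{5}$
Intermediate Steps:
$z{\left(r,b \right)} = \sqrt{b^{2} + r^{2}}$
$A = 442225$
$z{\left(-397,-489 \right)} + A = \sqrt{\left(-489\right)^{2} + \left(-397\right)^{2}} + 442225 = \sqrt{239121 + 157609} + 442225 = \sqrt{396730} + 442225 = 442225 + \sqrt{396730}$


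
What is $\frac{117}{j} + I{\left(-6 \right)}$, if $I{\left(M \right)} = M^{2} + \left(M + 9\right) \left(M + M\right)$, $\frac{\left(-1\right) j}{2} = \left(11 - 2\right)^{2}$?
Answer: $- \frac{13}{18} \approx -0.72222$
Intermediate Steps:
$j = -162$ ($j = - 2 \left(11 - 2\right)^{2} = - 2 \cdot 9^{2} = \left(-2\right) 81 = -162$)
$I{\left(M \right)} = M^{2} + 2 M \left(9 + M\right)$ ($I{\left(M \right)} = M^{2} + \left(9 + M\right) 2 M = M^{2} + 2 M \left(9 + M\right)$)
$\frac{117}{j} + I{\left(-6 \right)} = \frac{117}{-162} + 3 \left(-6\right) \left(6 - 6\right) = 117 \left(- \frac{1}{162}\right) + 3 \left(-6\right) 0 = - \frac{13}{18} + 0 = - \frac{13}{18}$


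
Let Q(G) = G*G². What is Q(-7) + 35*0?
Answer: -343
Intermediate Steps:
Q(G) = G³
Q(-7) + 35*0 = (-7)³ + 35*0 = -343 + 0 = -343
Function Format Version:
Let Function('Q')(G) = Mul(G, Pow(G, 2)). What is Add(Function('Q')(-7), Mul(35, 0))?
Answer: -343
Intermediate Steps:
Function('Q')(G) = Pow(G, 3)
Add(Function('Q')(-7), Mul(35, 0)) = Add(Pow(-7, 3), Mul(35, 0)) = Add(-343, 0) = -343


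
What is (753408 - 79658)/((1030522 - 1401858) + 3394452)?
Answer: 336875/1511558 ≈ 0.22287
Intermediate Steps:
(753408 - 79658)/((1030522 - 1401858) + 3394452) = 673750/(-371336 + 3394452) = 673750/3023116 = 673750*(1/3023116) = 336875/1511558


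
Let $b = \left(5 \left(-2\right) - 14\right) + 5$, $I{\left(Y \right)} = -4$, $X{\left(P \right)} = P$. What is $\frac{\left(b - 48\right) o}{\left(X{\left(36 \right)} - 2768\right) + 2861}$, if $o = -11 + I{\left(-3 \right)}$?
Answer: $\frac{335}{43} \approx 7.7907$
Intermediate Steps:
$o = -15$ ($o = -11 - 4 = -15$)
$b = -19$ ($b = \left(-10 - 14\right) + 5 = -24 + 5 = -19$)
$\frac{\left(b - 48\right) o}{\left(X{\left(36 \right)} - 2768\right) + 2861} = \frac{\left(-19 - 48\right) \left(-15\right)}{\left(36 - 2768\right) + 2861} = \frac{\left(-67\right) \left(-15\right)}{-2732 + 2861} = \frac{1005}{129} = 1005 \cdot \frac{1}{129} = \frac{335}{43}$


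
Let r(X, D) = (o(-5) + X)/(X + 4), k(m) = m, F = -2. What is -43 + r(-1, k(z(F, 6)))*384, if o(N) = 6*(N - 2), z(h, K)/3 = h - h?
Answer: -5547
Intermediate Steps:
z(h, K) = 0 (z(h, K) = 3*(h - h) = 3*0 = 0)
o(N) = -12 + 6*N (o(N) = 6*(-2 + N) = -12 + 6*N)
r(X, D) = (-42 + X)/(4 + X) (r(X, D) = ((-12 + 6*(-5)) + X)/(X + 4) = ((-12 - 30) + X)/(4 + X) = (-42 + X)/(4 + X))
-43 + r(-1, k(z(F, 6)))*384 = -43 + ((-42 - 1)/(4 - 1))*384 = -43 + (-43/3)*384 = -43 + ((⅓)*(-43))*384 = -43 - 43/3*384 = -43 - 5504 = -5547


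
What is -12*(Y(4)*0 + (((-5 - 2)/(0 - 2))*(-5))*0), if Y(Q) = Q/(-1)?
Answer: 0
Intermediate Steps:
Y(Q) = -Q (Y(Q) = Q*(-1) = -Q)
-12*(Y(4)*0 + (((-5 - 2)/(0 - 2))*(-5))*0) = -12*(-1*4*0 + (((-5 - 2)/(0 - 2))*(-5))*0) = -12*(-4*0 + (-7/(-2)*(-5))*0) = -12*(0 + (-7*(-½)*(-5))*0) = -12*(0 + ((7/2)*(-5))*0) = -12*(0 - 35/2*0) = -12*(0 + 0) = -12*0 = 0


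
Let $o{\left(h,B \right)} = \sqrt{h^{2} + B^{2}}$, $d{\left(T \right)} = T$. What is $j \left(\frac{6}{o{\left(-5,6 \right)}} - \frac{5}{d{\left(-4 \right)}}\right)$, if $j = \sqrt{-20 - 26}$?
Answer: $\frac{i \sqrt{46} \left(305 + 24 \sqrt{61}\right)}{244} \approx 13.688 i$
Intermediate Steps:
$j = i \sqrt{46}$ ($j = \sqrt{-46} = i \sqrt{46} \approx 6.7823 i$)
$o{\left(h,B \right)} = \sqrt{B^{2} + h^{2}}$
$j \left(\frac{6}{o{\left(-5,6 \right)}} - \frac{5}{d{\left(-4 \right)}}\right) = i \sqrt{46} \left(\frac{6}{\sqrt{6^{2} + \left(-5\right)^{2}}} - \frac{5}{-4}\right) = i \sqrt{46} \left(\frac{6}{\sqrt{36 + 25}} - - \frac{5}{4}\right) = i \sqrt{46} \left(\frac{6}{\sqrt{61}} + \frac{5}{4}\right) = i \sqrt{46} \left(6 \frac{\sqrt{61}}{61} + \frac{5}{4}\right) = i \sqrt{46} \left(\frac{6 \sqrt{61}}{61} + \frac{5}{4}\right) = i \sqrt{46} \left(\frac{5}{4} + \frac{6 \sqrt{61}}{61}\right)$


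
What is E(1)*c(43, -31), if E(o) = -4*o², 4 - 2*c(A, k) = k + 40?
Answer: 10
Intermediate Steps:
c(A, k) = -18 - k/2 (c(A, k) = 2 - (k + 40)/2 = 2 - (40 + k)/2 = 2 + (-20 - k/2) = -18 - k/2)
E(1)*c(43, -31) = (-4*1²)*(-18 - ½*(-31)) = (-4*1)*(-18 + 31/2) = -4*(-5/2) = 10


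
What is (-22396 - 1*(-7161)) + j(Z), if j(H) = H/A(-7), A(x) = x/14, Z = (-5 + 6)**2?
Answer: -15237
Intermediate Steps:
Z = 1 (Z = 1**2 = 1)
A(x) = x/14 (A(x) = x*(1/14) = x/14)
j(H) = -2*H (j(H) = H/(((1/14)*(-7))) = H/(-1/2) = H*(-2) = -2*H)
(-22396 - 1*(-7161)) + j(Z) = (-22396 - 1*(-7161)) - 2*1 = (-22396 + 7161) - 2 = -15235 - 2 = -15237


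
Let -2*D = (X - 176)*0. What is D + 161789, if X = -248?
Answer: 161789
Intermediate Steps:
D = 0 (D = -(-248 - 176)*0/2 = -(-212)*0 = -½*0 = 0)
D + 161789 = 0 + 161789 = 161789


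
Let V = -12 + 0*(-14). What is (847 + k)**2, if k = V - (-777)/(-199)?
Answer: 27353190544/39601 ≈ 6.9072e+5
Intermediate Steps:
V = -12 (V = -12 + 0 = -12)
k = -3165/199 (k = -12 - (-777)/(-199) = -12 - (-777)*(-1)/199 = -12 - 1*777/199 = -12 - 777/199 = -3165/199 ≈ -15.905)
(847 + k)**2 = (847 - 3165/199)**2 = (165388/199)**2 = 27353190544/39601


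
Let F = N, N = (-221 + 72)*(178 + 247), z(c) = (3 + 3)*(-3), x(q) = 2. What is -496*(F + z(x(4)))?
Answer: 31418128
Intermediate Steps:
z(c) = -18 (z(c) = 6*(-3) = -18)
N = -63325 (N = -149*425 = -63325)
F = -63325
-496*(F + z(x(4))) = -496*(-63325 - 18) = -496*(-63343) = 31418128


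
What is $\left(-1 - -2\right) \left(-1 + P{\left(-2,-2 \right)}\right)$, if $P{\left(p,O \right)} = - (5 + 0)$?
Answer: $-6$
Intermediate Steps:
$P{\left(p,O \right)} = -5$ ($P{\left(p,O \right)} = \left(-1\right) 5 = -5$)
$\left(-1 - -2\right) \left(-1 + P{\left(-2,-2 \right)}\right) = \left(-1 - -2\right) \left(-1 - 5\right) = \left(-1 + 2\right) \left(-6\right) = 1 \left(-6\right) = -6$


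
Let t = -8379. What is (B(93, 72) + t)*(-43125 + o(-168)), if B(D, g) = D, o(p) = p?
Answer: 358725798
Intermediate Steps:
(B(93, 72) + t)*(-43125 + o(-168)) = (93 - 8379)*(-43125 - 168) = -8286*(-43293) = 358725798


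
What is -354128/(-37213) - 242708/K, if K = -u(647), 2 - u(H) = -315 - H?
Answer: 2343318049/8968333 ≈ 261.29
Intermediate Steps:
u(H) = 317 + H (u(H) = 2 - (-315 - H) = 2 + (315 + H) = 317 + H)
K = -964 (K = -(317 + 647) = -1*964 = -964)
-354128/(-37213) - 242708/K = -354128/(-37213) - 242708/(-964) = -354128*(-1/37213) - 242708*(-1/964) = 354128/37213 + 60677/241 = 2343318049/8968333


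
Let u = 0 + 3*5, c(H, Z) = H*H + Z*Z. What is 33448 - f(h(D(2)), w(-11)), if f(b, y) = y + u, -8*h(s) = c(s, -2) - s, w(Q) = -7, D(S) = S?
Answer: 33440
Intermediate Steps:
c(H, Z) = H² + Z²
u = 15 (u = 0 + 15 = 15)
h(s) = -½ - s²/8 + s/8 (h(s) = -((s² + (-2)²) - s)/8 = -((s² + 4) - s)/8 = -((4 + s²) - s)/8 = -(4 + s² - s)/8 = -½ - s²/8 + s/8)
f(b, y) = 15 + y (f(b, y) = y + 15 = 15 + y)
33448 - f(h(D(2)), w(-11)) = 33448 - (15 - 7) = 33448 - 1*8 = 33448 - 8 = 33440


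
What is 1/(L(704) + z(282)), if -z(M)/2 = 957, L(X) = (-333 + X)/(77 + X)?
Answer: -781/1494463 ≈ -0.00052260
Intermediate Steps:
L(X) = (-333 + X)/(77 + X)
z(M) = -1914 (z(M) = -2*957 = -1914)
1/(L(704) + z(282)) = 1/((-333 + 704)/(77 + 704) - 1914) = 1/(371/781 - 1914) = 1/(-1494463/781) = -781/1494463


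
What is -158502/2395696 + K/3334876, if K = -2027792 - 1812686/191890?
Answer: -64601931218914951/95817262349332840 ≈ -0.67422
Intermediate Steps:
K = -194557409783/95945 (K = -2027792 - 1812686*1/191890 = -2027792 - 906343/95945 = -194557409783/95945 ≈ -2.0278e+6)
-158502/2395696 + K/3334876 = -158502/2395696 - 194557409783/95945/3334876 = -158502*1/2395696 - 194557409783/95945*1/3334876 = -79251/1197848 - 194557409783/319964677820 = -64601931218914951/95817262349332840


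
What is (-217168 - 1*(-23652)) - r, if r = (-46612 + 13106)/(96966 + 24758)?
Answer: -11777754039/60862 ≈ -1.9352e+5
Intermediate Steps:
r = -16753/60862 (r = -33506/121724 = -33506*1/121724 = -16753/60862 ≈ -0.27526)
(-217168 - 1*(-23652)) - r = (-217168 - 1*(-23652)) - 1*(-16753/60862) = (-217168 + 23652) + 16753/60862 = -193516 + 16753/60862 = -11777754039/60862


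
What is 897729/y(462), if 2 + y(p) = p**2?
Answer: 897729/213442 ≈ 4.2060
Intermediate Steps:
y(p) = -2 + p**2
897729/y(462) = 897729/(-2 + 462**2) = 897729/(-2 + 213444) = 897729/213442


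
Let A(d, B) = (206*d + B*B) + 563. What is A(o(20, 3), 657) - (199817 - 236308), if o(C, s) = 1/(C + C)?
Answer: 9374163/20 ≈ 4.6871e+5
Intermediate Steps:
o(C, s) = 1/(2*C)
A(d, B) = 563 + B**2 + 206*d (A(d, B) = (206*d + B**2) + 563 = (B**2 + 206*d) + 563 = 563 + B**2 + 206*d)
A(o(20, 3), 657) - (199817 - 236308) = (563 + 657**2 + 206*((1/2)/20)) - (199817 - 236308) = (563 + 431649 + 206*((1/2)*(1/20))) - 1*(-36491) = (563 + 431649 + 206*(1/40)) + 36491 = (563 + 431649 + 103/20) + 36491 = 8644343/20 + 36491 = 9374163/20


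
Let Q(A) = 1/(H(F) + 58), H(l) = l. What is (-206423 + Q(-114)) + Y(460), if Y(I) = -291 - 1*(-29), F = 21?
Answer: -16328114/79 ≈ -2.0669e+5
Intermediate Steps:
Y(I) = -262 (Y(I) = -291 + 29 = -262)
Q(A) = 1/79 (Q(A) = 1/(21 + 58) = 1/79)
(-206423 + Q(-114)) + Y(460) = (-206423 + 1/79) - 262 = -16307416/79 - 262 = -16328114/79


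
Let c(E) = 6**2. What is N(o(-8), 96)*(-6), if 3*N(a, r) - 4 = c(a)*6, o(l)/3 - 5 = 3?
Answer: -440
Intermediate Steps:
c(E) = 36
o(l) = 24 (o(l) = 15 + 3*3 = 15 + 9 = 24)
N(a, r) = 220/3 (N(a, r) = 4/3 + (36*6)/3 = 4/3 + (1/3)*216 = 4/3 + 72 = 220/3)
N(o(-8), 96)*(-6) = (220/3)*(-6) = -440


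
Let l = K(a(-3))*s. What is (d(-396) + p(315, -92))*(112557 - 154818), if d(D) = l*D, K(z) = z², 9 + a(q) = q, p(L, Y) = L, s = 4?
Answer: 9626252841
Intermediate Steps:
a(q) = -9 + q
l = 576 (l = (-9 - 3)²*4 = (-12)²*4 = 144*4 = 576)
d(D) = 576*D
(d(-396) + p(315, -92))*(112557 - 154818) = (576*(-396) + 315)*(112557 - 154818) = (-228096 + 315)*(-42261) = -227781*(-42261) = 9626252841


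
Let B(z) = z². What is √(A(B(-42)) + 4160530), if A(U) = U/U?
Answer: √4160531 ≈ 2039.7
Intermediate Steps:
A(U) = 1
√(A(B(-42)) + 4160530) = √(1 + 4160530) = √4160531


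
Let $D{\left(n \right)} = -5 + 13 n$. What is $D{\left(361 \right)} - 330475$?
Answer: $-325787$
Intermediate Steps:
$D{\left(361 \right)} - 330475 = \left(-5 + 13 \cdot 361\right) - 330475 = \left(-5 + 4693\right) - 330475 = 4688 - 330475 = -325787$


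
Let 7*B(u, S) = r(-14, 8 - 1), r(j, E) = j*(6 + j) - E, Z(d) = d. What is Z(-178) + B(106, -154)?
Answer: -163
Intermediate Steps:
r(j, E) = -E + j*(6 + j)
B(u, S) = 15 (B(u, S) = ((-14)² - (8 - 1) + 6*(-14))/7 = (196 - 1*7 - 84)/7 = (196 - 7 - 84)/7 = (⅐)*105 = 15)
Z(-178) + B(106, -154) = -178 + 15 = -163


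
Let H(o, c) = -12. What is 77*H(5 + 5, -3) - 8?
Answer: -932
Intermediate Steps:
77*H(5 + 5, -3) - 8 = 77*(-12) - 8 = -924 - 8 = -932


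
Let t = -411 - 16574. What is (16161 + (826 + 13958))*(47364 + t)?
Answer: 940078155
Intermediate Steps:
t = -16985
(16161 + (826 + 13958))*(47364 + t) = (16161 + (826 + 13958))*(47364 - 16985) = (16161 + 14784)*30379 = 30945*30379 = 940078155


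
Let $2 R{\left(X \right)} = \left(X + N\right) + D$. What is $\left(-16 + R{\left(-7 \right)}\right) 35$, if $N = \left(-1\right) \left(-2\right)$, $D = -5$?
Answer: $-735$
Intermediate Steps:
$N = 2$
$R{\left(X \right)} = - \frac{3}{2} + \frac{X}{2}$ ($R{\left(X \right)} = \frac{\left(X + 2\right) - 5}{2} = \frac{\left(2 + X\right) - 5}{2} = \frac{-3 + X}{2} = - \frac{3}{2} + \frac{X}{2}$)
$\left(-16 + R{\left(-7 \right)}\right) 35 = \left(-16 + \left(- \frac{3}{2} + \frac{1}{2} \left(-7\right)\right)\right) 35 = \left(-16 - 5\right) 35 = \left(-21\right) 35 = -735$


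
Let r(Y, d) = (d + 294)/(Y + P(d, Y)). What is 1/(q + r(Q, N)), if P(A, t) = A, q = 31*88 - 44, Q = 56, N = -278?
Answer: 111/297916 ≈ 0.00037259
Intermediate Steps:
q = 2684 (q = 2728 - 44 = 2684)
r(Y, d) = (294 + d)/(Y + d) (r(Y, d) = (d + 294)/(Y + d) = (294 + d)/(Y + d))
1/(q + r(Q, N)) = 1/(2684 + (294 - 278)/(56 - 278)) = 1/(2684 + 16/(-222)) = 1/(2684 - 1/222*16) = 1/(2684 - 8/111) = 1/(297916/111) = 111/297916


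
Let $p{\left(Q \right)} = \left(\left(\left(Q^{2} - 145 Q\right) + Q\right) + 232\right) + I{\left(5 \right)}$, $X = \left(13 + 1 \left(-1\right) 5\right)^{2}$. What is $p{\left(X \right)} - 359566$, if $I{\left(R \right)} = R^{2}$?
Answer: $-364429$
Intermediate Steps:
$X = 64$ ($X = \left(13 - 5\right)^{2} = 8^{2} = 64$)
$p{\left(Q \right)} = 257 + Q^{2} - 144 Q$ ($p{\left(Q \right)} = \left(\left(\left(Q^{2} - 145 Q\right) + Q\right) + 232\right) + 5^{2} = \left(\left(Q^{2} - 144 Q\right) + 232\right) + 25 = \left(232 + Q^{2} - 144 Q\right) + 25 = 257 + Q^{2} - 144 Q$)
$p{\left(X \right)} - 359566 = \left(257 + 64^{2} - 9216\right) - 359566 = \left(257 + 4096 - 9216\right) - 359566 = -4863 - 359566 = -364429$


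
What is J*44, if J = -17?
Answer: -748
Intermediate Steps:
J*44 = -17*44 = -748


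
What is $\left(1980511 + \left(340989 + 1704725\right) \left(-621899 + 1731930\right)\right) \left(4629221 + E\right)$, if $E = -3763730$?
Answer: $1965363832760308695$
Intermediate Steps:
$\left(1980511 + \left(340989 + 1704725\right) \left(-621899 + 1731930\right)\right) \left(4629221 + E\right) = \left(1980511 + \left(340989 + 1704725\right) \left(-621899 + 1731930\right)\right) \left(4629221 - 3763730\right) = \left(1980511 + 2045714 \cdot 1110031\right) 865491 = \left(1980511 + 2270805957134\right) 865491 = 2270807937645 \cdot 865491 = 1965363832760308695$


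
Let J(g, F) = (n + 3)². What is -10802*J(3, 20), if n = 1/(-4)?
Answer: -653521/8 ≈ -81690.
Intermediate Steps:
n = -¼ (n = 1*(-¼) = -¼ ≈ -0.25000)
J(g, F) = 121/16 (J(g, F) = (-¼ + 3)² = (11/4)² = 121/16)
-10802*J(3, 20) = -10802*121/16 = -653521/8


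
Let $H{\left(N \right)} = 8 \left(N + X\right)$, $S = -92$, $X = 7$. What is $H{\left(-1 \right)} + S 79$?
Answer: $-7220$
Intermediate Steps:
$H{\left(N \right)} = 56 + 8 N$ ($H{\left(N \right)} = 8 \left(N + 7\right) = 8 \left(7 + N\right) = 56 + 8 N$)
$H{\left(-1 \right)} + S 79 = \left(56 + 8 \left(-1\right)\right) - 7268 = \left(56 - 8\right) - 7268 = 48 - 7268 = -7220$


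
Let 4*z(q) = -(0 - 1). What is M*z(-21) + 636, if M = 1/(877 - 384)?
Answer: 1254193/1972 ≈ 636.00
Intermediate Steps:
z(q) = ¼ (z(q) = (-(0 - 1))/4 = (-1*(-1))/4 = (¼)*1 = ¼)
M = 1/493 ≈ 0.0020284
M*z(-21) + 636 = (1/493)*(¼) + 636 = 1/1972 + 636 = 1254193/1972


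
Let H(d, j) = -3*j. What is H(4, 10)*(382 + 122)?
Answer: -15120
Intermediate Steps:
H(4, 10)*(382 + 122) = (-3*10)*(382 + 122) = -30*504 = -15120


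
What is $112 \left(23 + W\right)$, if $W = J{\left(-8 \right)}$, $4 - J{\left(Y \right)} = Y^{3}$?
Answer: $60368$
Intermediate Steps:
$J{\left(Y \right)} = 4 - Y^{3}$
$W = 516$ ($W = 4 - \left(-8\right)^{3} = 4 - -512 = 4 + 512 = 516$)
$112 \left(23 + W\right) = 112 \left(23 + 516\right) = 112 \cdot 539 = 60368$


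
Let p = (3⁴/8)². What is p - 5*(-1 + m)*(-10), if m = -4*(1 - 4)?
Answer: 41761/64 ≈ 652.52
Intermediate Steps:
m = 12 (m = -4*(-3) = 12)
p = 6561/64 (p = (81*(⅛))² = (81/8)² = 6561/64 ≈ 102.52)
p - 5*(-1 + m)*(-10) = 6561/64 - 5*(-1 + 12)*(-10) = 6561/64 - 5*11*(-10) = 6561/64 - 55*(-10) = 6561/64 + 550 = 41761/64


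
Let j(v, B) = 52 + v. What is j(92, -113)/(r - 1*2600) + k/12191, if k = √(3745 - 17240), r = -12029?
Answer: -144/14629 + I*√13495/12191 ≈ -0.0098435 + 0.009529*I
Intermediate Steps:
k = I*√13495 (k = √(-13495) = I*√13495 ≈ 116.17*I)
j(92, -113)/(r - 1*2600) + k/12191 = (52 + 92)/(-12029 - 1*2600) + (I*√13495)/12191 = 144/(-12029 - 2600) + (I*√13495)*(1/12191) = 144/(-14629) + I*√13495/12191 = 144*(-1/14629) + I*√13495/12191 = -144/14629 + I*√13495/12191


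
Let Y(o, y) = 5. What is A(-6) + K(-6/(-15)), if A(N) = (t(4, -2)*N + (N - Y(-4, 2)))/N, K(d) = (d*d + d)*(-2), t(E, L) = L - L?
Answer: 107/150 ≈ 0.71333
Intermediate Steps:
t(E, L) = 0
K(d) = -2*d - 2*d² (K(d) = (d² + d)*(-2) = (d + d²)*(-2) = -2*d - 2*d²)
A(N) = (-5 + N)/N (A(N) = (0*N + (N - 1*5))/N = (0 + (N - 5))/N = (0 + (-5 + N))/N = (-5 + N)/N)
A(-6) + K(-6/(-15)) = (-5 - 6)/(-6) - 2*(-6/(-15))*(1 - 6/(-15)) = -⅙*(-11) - 2*(-6*(-1/15))*(1 - 6*(-1/15)) = 11/6 - 2*⅖*(1 + ⅖) = 11/6 - 2*⅖*7/5 = 11/6 - 28/25 = 107/150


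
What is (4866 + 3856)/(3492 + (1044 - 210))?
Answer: 623/309 ≈ 2.0162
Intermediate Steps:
(4866 + 3856)/(3492 + (1044 - 210)) = 8722/(3492 + 834) = 8722/4326 = 8722*(1/4326) = 623/309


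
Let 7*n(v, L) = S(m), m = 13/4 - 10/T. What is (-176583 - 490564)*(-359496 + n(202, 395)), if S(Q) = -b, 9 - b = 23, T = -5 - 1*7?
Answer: 239835343618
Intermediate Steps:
T = -12 (T = -5 - 7 = -12)
b = -14 (b = 9 - 1*23 = 9 - 23 = -14)
m = 49/12 (m = 13/4 - 10/(-12) = 13*(¼) - 10*(-1/12) = 13/4 + ⅚ = 49/12 ≈ 4.0833)
S(Q) = 14 (S(Q) = -1*(-14) = 14)
n(v, L) = 2 (n(v, L) = (⅐)*14 = 2)
(-176583 - 490564)*(-359496 + n(202, 395)) = (-176583 - 490564)*(-359496 + 2) = -667147*(-359494) = 239835343618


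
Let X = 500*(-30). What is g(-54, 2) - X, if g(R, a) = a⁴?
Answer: 15016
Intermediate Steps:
X = -15000
g(-54, 2) - X = 2⁴ - 1*(-15000) = 16 + 15000 = 15016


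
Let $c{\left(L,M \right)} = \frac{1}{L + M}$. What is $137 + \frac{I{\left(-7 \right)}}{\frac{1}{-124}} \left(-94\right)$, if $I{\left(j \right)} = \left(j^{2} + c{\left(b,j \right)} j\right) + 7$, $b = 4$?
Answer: $\frac{2040211}{3} \approx 6.8007 \cdot 10^{5}$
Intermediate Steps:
$I{\left(j \right)} = 7 + j^{2} + \frac{j}{4 + j}$ ($I{\left(j \right)} = \left(j^{2} + \frac{j}{4 + j}\right) + 7 = 7 + j^{2} + \frac{j}{4 + j}$)
$137 + \frac{I{\left(-7 \right)}}{\frac{1}{-124}} \left(-94\right) = 137 + \frac{\frac{1}{4 - 7} \left(-7 + \left(4 - 7\right) \left(7 + \left(-7\right)^{2}\right)\right)}{\frac{1}{-124}} \left(-94\right) = 137 + \frac{\frac{1}{-3} \left(-7 - 3 \left(7 + 49\right)\right)}{- \frac{1}{124}} \left(-94\right) = 137 + - \frac{-7 - 168}{3} \left(-124\right) \left(-94\right) = 137 + \left(- \frac{1}{3}\right) \left(-175\right) \left(-124\right) \left(-94\right) = 137 + \frac{175}{3} \left(-124\right) \left(-94\right) = 137 - - \frac{2039800}{3} = 137 + \frac{2039800}{3} = \frac{2040211}{3}$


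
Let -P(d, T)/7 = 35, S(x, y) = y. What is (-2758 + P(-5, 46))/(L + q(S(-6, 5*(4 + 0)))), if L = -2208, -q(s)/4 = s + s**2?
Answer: 1001/1296 ≈ 0.77238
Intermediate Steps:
P(d, T) = -245 (P(d, T) = -7*35 = -245)
q(s) = -4*s - 4*s**2 (q(s) = -4*(s + s**2) = -4*s - 4*s**2)
(-2758 + P(-5, 46))/(L + q(S(-6, 5*(4 + 0)))) = (-2758 - 245)/(-2208 - 4*5*(4 + 0)*(1 + 5*(4 + 0))) = -3003/(-2208 - 4*5*4*(1 + 5*4)) = -3003/(-2208 - 4*20*(1 + 20)) = -3003/(-2208 - 4*20*21) = -3003/(-2208 - 1680) = -3003/(-3888) = -3003*(-1/3888) = 1001/1296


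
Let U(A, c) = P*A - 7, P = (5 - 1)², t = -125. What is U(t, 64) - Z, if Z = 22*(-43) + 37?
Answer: -1098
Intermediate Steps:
P = 16 (P = 4² = 16)
Z = -909 (Z = -946 + 37 = -909)
U(A, c) = -7 + 16*A (U(A, c) = 16*A - 7 = -7 + 16*A)
U(t, 64) - Z = (-7 + 16*(-125)) - 1*(-909) = (-7 - 2000) + 909 = -2007 + 909 = -1098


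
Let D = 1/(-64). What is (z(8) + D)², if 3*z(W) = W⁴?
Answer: 68717903881/36864 ≈ 1.8641e+6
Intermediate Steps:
D = -1/64 ≈ -0.015625
z(W) = W⁴/3
(z(8) + D)² = ((⅓)*8⁴ - 1/64)² = ((⅓)*4096 - 1/64)² = (4096/3 - 1/64)² = (262141/192)² = 68717903881/36864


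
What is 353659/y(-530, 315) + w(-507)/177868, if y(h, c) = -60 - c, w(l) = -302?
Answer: -31452366131/33350250 ≈ -943.09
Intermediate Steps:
353659/y(-530, 315) + w(-507)/177868 = 353659/(-60 - 1*315) - 302/177868 = 353659/(-60 - 315) - 302*1/177868 = 353659/(-375) - 151/88934 = 353659*(-1/375) - 151/88934 = -353659/375 - 151/88934 = -31452366131/33350250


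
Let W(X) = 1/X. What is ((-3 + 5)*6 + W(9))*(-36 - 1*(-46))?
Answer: 1090/9 ≈ 121.11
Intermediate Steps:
((-3 + 5)*6 + W(9))*(-36 - 1*(-46)) = ((-3 + 5)*6 + 1/9)*(-36 - 1*(-46)) = (2*6 + 1/9)*(-36 + 46) = (12 + 1/9)*10 = (109/9)*10 = 1090/9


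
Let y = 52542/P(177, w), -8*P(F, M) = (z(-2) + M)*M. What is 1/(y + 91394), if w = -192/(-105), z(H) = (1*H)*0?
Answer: -256/8785111 ≈ -2.9140e-5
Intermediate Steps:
z(H) = 0 (z(H) = H*0 = 0)
w = 64/35 (w = -192*(-1/105) = 64/35 ≈ 1.8286)
P(F, M) = -M²/8 (P(F, M) = -(0 + M)*M/8 = -M*M/8 = -M²/8)
y = -32181975/256 (y = 52542/((-(64/35)²/8)) = 52542/((-⅛*4096/1225)) = 52542/(-512/1225) = 52542*(-1225/512) = -32181975/256 ≈ -1.2571e+5)
1/(y + 91394) = 1/(-32181975/256 + 91394) = 1/(-8785111/256) = -256/8785111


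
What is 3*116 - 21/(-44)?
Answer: 15333/44 ≈ 348.48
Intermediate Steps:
3*116 - 21/(-44) = 348 - 21*(-1/44) = 348 + 21/44 = 15333/44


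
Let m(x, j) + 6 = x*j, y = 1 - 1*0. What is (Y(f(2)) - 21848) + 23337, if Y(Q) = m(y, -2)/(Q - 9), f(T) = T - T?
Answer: 13409/9 ≈ 1489.9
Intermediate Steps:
y = 1 (y = 1 + 0 = 1)
m(x, j) = -6 + j*x (m(x, j) = -6 + x*j = -6 + j*x)
f(T) = 0
Y(Q) = -8/(-9 + Q) (Y(Q) = (-6 - 2*1)/(Q - 9) = (-6 - 2)/(-9 + Q) = -8/(-9 + Q))
(Y(f(2)) - 21848) + 23337 = (-8/(-9 + 0) - 21848) + 23337 = (-8/(-9) - 21848) + 23337 = (-8*(-⅑) - 21848) + 23337 = (8/9 - 21848) + 23337 = -196624/9 + 23337 = 13409/9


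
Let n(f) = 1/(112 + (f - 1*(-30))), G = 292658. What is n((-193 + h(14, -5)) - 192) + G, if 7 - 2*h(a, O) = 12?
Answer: 143695076/491 ≈ 2.9266e+5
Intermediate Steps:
h(a, O) = -5/2 (h(a, O) = 7/2 - ½*12 = 7/2 - 6 = -5/2)
n(f) = 1/(142 + f) (n(f) = 1/(112 + (f + 30)) = 1/(112 + (30 + f)) = 1/(142 + f))
n((-193 + h(14, -5)) - 192) + G = 1/(142 + ((-193 - 5/2) - 192)) + 292658 = 1/(142 + (-391/2 - 192)) + 292658 = 1/(142 - 775/2) + 292658 = 1/(-491/2) + 292658 = -2/491 + 292658 = 143695076/491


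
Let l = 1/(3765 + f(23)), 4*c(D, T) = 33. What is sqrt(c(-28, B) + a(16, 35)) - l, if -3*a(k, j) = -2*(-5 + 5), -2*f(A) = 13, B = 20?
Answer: -2/7517 + sqrt(33)/2 ≈ 2.8720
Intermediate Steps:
c(D, T) = 33/4 (c(D, T) = (1/4)*33 = 33/4)
f(A) = -13/2 (f(A) = -1/2*13 = -13/2)
a(k, j) = 0 (a(k, j) = -(-2)*(-5 + 5)/3 = -(-2)*0/3 = -1/3*0 = 0)
l = 2/7517 (l = 1/(3765 - 13/2) = 1/(7517/2) = 2/7517 ≈ 0.00026606)
sqrt(c(-28, B) + a(16, 35)) - l = sqrt(33/4 + 0) - 1*2/7517 = sqrt(33/4) - 2/7517 = sqrt(33)/2 - 2/7517 = -2/7517 + sqrt(33)/2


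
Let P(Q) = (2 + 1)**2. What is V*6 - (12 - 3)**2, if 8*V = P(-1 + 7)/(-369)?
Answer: -13287/164 ≈ -81.018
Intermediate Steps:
P(Q) = 9 (P(Q) = 3**2 = 9)
V = -1/328 (V = (9/(-369))/8 = (9*(-1/369))/8 = (1/8)*(-1/41) = -1/328 ≈ -0.0030488)
V*6 - (12 - 3)**2 = -1/328*6 - (12 - 3)**2 = -3/164 - 1*9**2 = -3/164 - 1*81 = -3/164 - 81 = -13287/164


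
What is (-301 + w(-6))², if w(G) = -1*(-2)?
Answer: 89401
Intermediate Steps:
w(G) = 2
(-301 + w(-6))² = (-301 + 2)² = (-299)² = 89401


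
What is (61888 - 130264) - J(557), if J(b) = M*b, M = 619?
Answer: -413159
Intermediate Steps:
J(b) = 619*b
(61888 - 130264) - J(557) = (61888 - 130264) - 619*557 = -68376 - 1*344783 = -68376 - 344783 = -413159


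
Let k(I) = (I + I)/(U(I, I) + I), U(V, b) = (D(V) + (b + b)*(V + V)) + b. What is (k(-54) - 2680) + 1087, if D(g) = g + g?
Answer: -168859/106 ≈ -1593.0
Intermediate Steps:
D(g) = 2*g
U(V, b) = b + 2*V + 4*V*b (U(V, b) = (2*V + (b + b)*(V + V)) + b = (2*V + (2*b)*(2*V)) + b = (2*V + 4*V*b) + b = b + 2*V + 4*V*b)
k(I) = 2*I/(4*I + 4*I**2) (k(I) = (I + I)/((I + 2*I + 4*I*I) + I) = (2*I)/((I + 2*I + 4*I**2) + I) = (2*I)/((3*I + 4*I**2) + I) = (2*I)/(4*I + 4*I**2) = 2*I/(4*I + 4*I**2))
(k(-54) - 2680) + 1087 = (1/(2*(1 - 54)) - 2680) + 1087 = ((1/2)/(-53) - 2680) + 1087 = ((1/2)*(-1/53) - 2680) + 1087 = (-1/106 - 2680) + 1087 = -284081/106 + 1087 = -168859/106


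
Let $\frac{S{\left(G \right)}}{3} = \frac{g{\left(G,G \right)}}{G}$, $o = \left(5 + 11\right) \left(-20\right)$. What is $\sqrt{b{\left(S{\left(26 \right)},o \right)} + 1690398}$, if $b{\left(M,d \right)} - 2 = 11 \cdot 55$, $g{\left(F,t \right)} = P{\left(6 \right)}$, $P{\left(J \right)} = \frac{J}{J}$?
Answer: $\sqrt{1691005} \approx 1300.4$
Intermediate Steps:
$P{\left(J \right)} = 1$
$g{\left(F,t \right)} = 1$
$o = -320$ ($o = 16 \left(-20\right) = -320$)
$S{\left(G \right)} = \frac{3}{G}$ ($S{\left(G \right)} = 3 \cdot 1 \frac{1}{G} = \frac{3}{G}$)
$b{\left(M,d \right)} = 607$ ($b{\left(M,d \right)} = 2 + 11 \cdot 55 = 2 + 605 = 607$)
$\sqrt{b{\left(S{\left(26 \right)},o \right)} + 1690398} = \sqrt{607 + 1690398} = \sqrt{1691005}$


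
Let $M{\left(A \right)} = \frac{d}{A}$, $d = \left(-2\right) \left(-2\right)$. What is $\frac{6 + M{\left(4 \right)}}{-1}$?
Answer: $-7$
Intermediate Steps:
$d = 4$
$M{\left(A \right)} = \frac{4}{A}$
$\frac{6 + M{\left(4 \right)}}{-1} = \frac{6 + \frac{4}{4}}{-1} = \left(6 + 4 \cdot \frac{1}{4}\right) \left(-1\right) = \left(6 + 1\right) \left(-1\right) = 7 \left(-1\right) = -7$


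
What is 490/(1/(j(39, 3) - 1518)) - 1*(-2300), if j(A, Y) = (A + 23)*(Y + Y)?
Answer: -559240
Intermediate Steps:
j(A, Y) = 2*Y*(23 + A) (j(A, Y) = (23 + A)*(2*Y) = 2*Y*(23 + A))
490/(1/(j(39, 3) - 1518)) - 1*(-2300) = 490/(1/(2*3*(23 + 39) - 1518)) - 1*(-2300) = 490/(1/(2*3*62 - 1518)) + 2300 = 490/(1/(372 - 1518)) + 2300 = 490/(1/(-1146)) + 2300 = 490/(-1/1146) + 2300 = 490*(-1146) + 2300 = -561540 + 2300 = -559240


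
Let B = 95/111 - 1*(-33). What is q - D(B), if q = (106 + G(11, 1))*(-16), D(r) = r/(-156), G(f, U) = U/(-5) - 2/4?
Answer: -72925597/43290 ≈ -1684.6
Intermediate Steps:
G(f, U) = -½ - U/5 (G(f, U) = U*(-⅕) - 2*¼ = -U/5 - ½ = -½ - U/5)
B = 3758/111 (B = 95*(1/111) + 33 = 95/111 + 33 = 3758/111 ≈ 33.856)
D(r) = -r/156 (D(r) = r*(-1/156) = -r/156)
q = -8424/5 (q = (106 + (-½ - ⅕*1))*(-16) = (106 + (-½ - ⅕))*(-16) = (106 - 7/10)*(-16) = (1053/10)*(-16) = -8424/5 ≈ -1684.8)
q - D(B) = -8424/5 - (-1)*3758/(156*111) = -8424/5 - 1*(-1879/8658) = -8424/5 + 1879/8658 = -72925597/43290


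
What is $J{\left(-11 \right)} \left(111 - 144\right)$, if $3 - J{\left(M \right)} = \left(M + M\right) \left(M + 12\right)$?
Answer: $-825$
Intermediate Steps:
$J{\left(M \right)} = 3 - 2 M \left(12 + M\right)$ ($J{\left(M \right)} = 3 - \left(M + M\right) \left(M + 12\right) = 3 - 2 M \left(12 + M\right)$)
$J{\left(-11 \right)} \left(111 - 144\right) = \left(3 - -264 - 2 \left(-11\right)^{2}\right) \left(111 - 144\right) = \left(3 + 264 - 242\right) \left(-33\right) = 25 \left(-33\right) = -825$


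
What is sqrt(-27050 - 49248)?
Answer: I*sqrt(76298) ≈ 276.22*I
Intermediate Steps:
sqrt(-27050 - 49248) = sqrt(-76298) = I*sqrt(76298)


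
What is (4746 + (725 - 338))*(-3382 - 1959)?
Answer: -27415353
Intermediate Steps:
(4746 + (725 - 338))*(-3382 - 1959) = (4746 + 387)*(-5341) = 5133*(-5341) = -27415353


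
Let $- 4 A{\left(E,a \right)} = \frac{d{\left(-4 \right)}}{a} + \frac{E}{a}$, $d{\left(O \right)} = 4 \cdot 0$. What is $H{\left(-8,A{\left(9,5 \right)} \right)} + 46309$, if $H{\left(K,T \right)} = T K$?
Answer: $\frac{231563}{5} \approx 46313.0$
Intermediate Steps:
$d{\left(O \right)} = 0$
$A{\left(E,a \right)} = - \frac{E}{4 a}$ ($A{\left(E,a \right)} = - \frac{\frac{0}{a} + \frac{E}{a}}{4} = - \frac{0 + \frac{E}{a}}{4} = - \frac{E \frac{1}{a}}{4} = - \frac{E}{4 a}$)
$H{\left(K,T \right)} = K T$
$H{\left(-8,A{\left(9,5 \right)} \right)} + 46309 = - 8 \left(\left(- \frac{1}{4}\right) 9 \cdot \frac{1}{5}\right) + 46309 = \left(-8\right) \left(- \frac{9}{20}\right) + 46309 = \frac{18}{5} + 46309 = \frac{231563}{5}$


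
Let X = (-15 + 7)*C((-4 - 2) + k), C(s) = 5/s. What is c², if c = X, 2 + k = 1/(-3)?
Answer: 576/25 ≈ 23.040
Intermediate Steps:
k = -7/3 (k = -2 + 1/(-3) = -2 - ⅓ = -7/3 ≈ -2.3333)
X = 24/5 (X = (-15 + 7)*(5/((-4 - 2) - 7/3)) = -40/(-6 - 7/3) = -40/(-25/3) = -40*(-3)/25 = -8*(-⅗) = 24/5 ≈ 4.8000)
c = 24/5 ≈ 4.8000
c² = (24/5)² = 576/25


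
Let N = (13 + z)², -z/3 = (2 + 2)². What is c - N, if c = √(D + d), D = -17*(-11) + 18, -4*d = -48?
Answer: -1225 + √217 ≈ -1210.3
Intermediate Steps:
z = -48 (z = -3*(2 + 2)² = -3*4² = -3*16 = -48)
d = 12 (d = -¼*(-48) = 12)
D = 205 (D = 187 + 18 = 205)
N = 1225 (N = (13 - 48)² = (-35)² = 1225)
c = √217 (c = √(205 + 12) = √217 ≈ 14.731)
c - N = √217 - 1*1225 = √217 - 1225 = -1225 + √217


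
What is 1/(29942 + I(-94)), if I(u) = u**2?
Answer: 1/38778 ≈ 2.5788e-5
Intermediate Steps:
1/(29942 + I(-94)) = 1/(29942 + (-94)**2) = 1/(29942 + 8836) = 1/38778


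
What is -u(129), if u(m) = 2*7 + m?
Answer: -143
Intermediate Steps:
u(m) = 14 + m
-u(129) = -(14 + 129) = -1*143 = -143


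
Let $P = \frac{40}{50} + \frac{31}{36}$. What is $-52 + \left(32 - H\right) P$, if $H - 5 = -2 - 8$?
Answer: $\frac{1703}{180} \approx 9.4611$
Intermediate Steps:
$P = \frac{299}{180}$ ($P = 40 \cdot \frac{1}{50} + 31 \cdot \frac{1}{36} = \frac{4}{5} + \frac{31}{36} = \frac{299}{180} \approx 1.6611$)
$H = -5$ ($H = 5 - 10 = -5$)
$-52 + \left(32 - H\right) P = -52 + \left(32 - -5\right) \frac{299}{180} = -52 + \left(32 + 5\right) \frac{299}{180} = -52 + 37 \cdot \frac{299}{180} = -52 + \frac{11063}{180} = \frac{1703}{180}$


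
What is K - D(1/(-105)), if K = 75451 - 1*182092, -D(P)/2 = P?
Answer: -11197307/105 ≈ -1.0664e+5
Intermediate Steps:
D(P) = -2*P
K = -106641 (K = 75451 - 182092 = -106641)
K - D(1/(-105)) = -106641 - (-2)/(-105) = -106641 - (-2)*(-1)/105 = -106641 - 1*2/105 = -106641 - 2/105 = -11197307/105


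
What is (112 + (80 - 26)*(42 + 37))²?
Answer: 19166884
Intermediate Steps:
(112 + (80 - 26)*(42 + 37))² = (112 + 54*79)² = (112 + 4266)² = 4378² = 19166884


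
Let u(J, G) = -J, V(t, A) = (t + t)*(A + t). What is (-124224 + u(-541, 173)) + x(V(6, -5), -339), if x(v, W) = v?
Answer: -123671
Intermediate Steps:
V(t, A) = 2*t*(A + t) (V(t, A) = (2*t)*(A + t) = 2*t*(A + t))
(-124224 + u(-541, 173)) + x(V(6, -5), -339) = (-124224 - 1*(-541)) + 2*6*(-5 + 6) = (-124224 + 541) + 2*6*1 = -123683 + 12 = -123671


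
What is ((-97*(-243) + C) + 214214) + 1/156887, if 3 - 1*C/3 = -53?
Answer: 37331732312/156887 ≈ 2.3795e+5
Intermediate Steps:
C = 168 (C = 9 - 3*(-53) = 9 + 159 = 168)
((-97*(-243) + C) + 214214) + 1/156887 = ((-97*(-243) + 168) + 214214) + 1/156887 = ((23571 + 168) + 214214) + 1/156887 = (23739 + 214214) + 1/156887 = 237953 + 1/156887 = 37331732312/156887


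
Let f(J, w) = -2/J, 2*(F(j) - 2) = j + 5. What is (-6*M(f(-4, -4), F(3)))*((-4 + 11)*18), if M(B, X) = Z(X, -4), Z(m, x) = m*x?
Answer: 18144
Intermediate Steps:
F(j) = 9/2 + j/2 (F(j) = 2 + (j + 5)/2 = 2 + (5 + j)/2 = 2 + (5/2 + j/2) = 9/2 + j/2)
M(B, X) = -4*X (M(B, X) = X*(-4) = -4*X)
(-6*M(f(-4, -4), F(3)))*((-4 + 11)*18) = (-(-24)*(9/2 + (½)*3))*((-4 + 11)*18) = (-(-24)*(9/2 + 3/2))*(7*18) = -(-24)*6*126 = -6*(-24)*126 = 144*126 = 18144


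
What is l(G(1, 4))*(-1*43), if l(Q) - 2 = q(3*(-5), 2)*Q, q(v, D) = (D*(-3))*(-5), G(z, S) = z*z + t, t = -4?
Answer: 3784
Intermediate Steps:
G(z, S) = -4 + z² (G(z, S) = z*z - 4 = z² - 4 = -4 + z²)
q(v, D) = 15*D (q(v, D) = -3*D*(-5) = 15*D)
l(Q) = 2 + 30*Q (l(Q) = 2 + (15*2)*Q = 2 + 30*Q)
l(G(1, 4))*(-1*43) = (2 + 30*(-4 + 1²))*(-1*43) = (2 + 30*(-4 + 1))*(-43) = (2 + 30*(-3))*(-43) = (2 - 90)*(-43) = -88*(-43) = 3784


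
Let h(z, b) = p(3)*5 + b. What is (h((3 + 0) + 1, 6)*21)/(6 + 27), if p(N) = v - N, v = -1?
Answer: -98/11 ≈ -8.9091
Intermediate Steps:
p(N) = -1 - N
h(z, b) = -20 + b (h(z, b) = (-1 - 1*3)*5 + b = (-1 - 3)*5 + b = -4*5 + b = -20 + b)
(h((3 + 0) + 1, 6)*21)/(6 + 27) = ((-20 + 6)*21)/(6 + 27) = -14*21/33 = -294*1/33 = -98/11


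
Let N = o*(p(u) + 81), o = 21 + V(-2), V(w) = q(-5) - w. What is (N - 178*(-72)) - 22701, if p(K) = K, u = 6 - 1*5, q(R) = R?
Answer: -8409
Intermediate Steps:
u = 1 (u = 6 - 5 = 1)
V(w) = -5 - w
o = 18 (o = 21 + (-5 - 1*(-2)) = 21 + (-5 + 2) = 21 - 3 = 18)
N = 1476 (N = 18*(1 + 81) = 18*82 = 1476)
(N - 178*(-72)) - 22701 = (1476 - 178*(-72)) - 22701 = (1476 + 12816) - 22701 = 14292 - 22701 = -8409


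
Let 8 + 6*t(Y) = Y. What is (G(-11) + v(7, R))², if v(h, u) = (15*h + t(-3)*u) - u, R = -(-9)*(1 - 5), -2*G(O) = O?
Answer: 180625/4 ≈ 45156.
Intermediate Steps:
t(Y) = -4/3 + Y/6
G(O) = -O/2
R = -36 (R = -(-9)*(-4) = -3*12 = -36)
v(h, u) = 15*h - 17*u/6 (v(h, u) = (15*h + (-4/3 + (⅙)*(-3))*u) - u = (15*h + (-4/3 - ½)*u) - u = (15*h - 11*u/6) - u = 15*h - 17*u/6)
(G(-11) + v(7, R))² = (-½*(-11) + (15*7 - 17/6*(-36)))² = (11/2 + (105 + 102))² = (11/2 + 207)² = (425/2)² = 180625/4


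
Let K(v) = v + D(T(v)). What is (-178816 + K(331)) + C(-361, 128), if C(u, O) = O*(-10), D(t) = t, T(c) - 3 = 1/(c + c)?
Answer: -119002443/662 ≈ -1.7976e+5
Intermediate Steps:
T(c) = 3 + 1/(2*c) (T(c) = 3 + 1/(c + c) = 3 + 1/(2*c))
C(u, O) = -10*O
K(v) = 3 + v + 1/(2*v) (K(v) = v + (3 + 1/(2*v)) = 3 + v + 1/(2*v))
(-178816 + K(331)) + C(-361, 128) = (-178816 + (3 + 331 + (½)/331)) - 10*128 = (-178816 + (3 + 331 + (½)*(1/331))) - 1280 = (-178816 + (3 + 331 + 1/662)) - 1280 = (-178816 + 221109/662) - 1280 = -118155083/662 - 1280 = -119002443/662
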